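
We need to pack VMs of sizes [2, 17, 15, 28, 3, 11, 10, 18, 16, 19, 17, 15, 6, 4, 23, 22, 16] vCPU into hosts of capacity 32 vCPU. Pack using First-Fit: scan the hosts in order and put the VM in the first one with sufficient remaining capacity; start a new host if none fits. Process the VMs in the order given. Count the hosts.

10

host 1: place 2 vCPU, 30 vCPU left
host 1: place 17 vCPU, 13 vCPU left
host 2: place 15 vCPU, 17 vCPU left
host 3: place 28 vCPU, 4 vCPU left
host 1: place 3 vCPU, 10 vCPU left
host 2: place 11 vCPU, 6 vCPU left
host 1: place 10 vCPU, 0 vCPU left
host 4: place 18 vCPU, 14 vCPU left
host 5: place 16 vCPU, 16 vCPU left
host 6: place 19 vCPU, 13 vCPU left
host 7: place 17 vCPU, 15 vCPU left
host 5: place 15 vCPU, 1 vCPU left
host 2: place 6 vCPU, 0 vCPU left
host 3: place 4 vCPU, 0 vCPU left
host 8: place 23 vCPU, 9 vCPU left
host 9: place 22 vCPU, 10 vCPU left
host 10: place 16 vCPU, 16 vCPU left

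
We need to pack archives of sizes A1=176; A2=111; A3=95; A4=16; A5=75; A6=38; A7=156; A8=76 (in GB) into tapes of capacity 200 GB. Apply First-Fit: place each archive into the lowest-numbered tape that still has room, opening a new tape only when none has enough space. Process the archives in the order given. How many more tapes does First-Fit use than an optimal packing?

1

First-Fit: [176,16] [111,75] [95,38] [156] [76] → 5 tapes.
Total size 743 GB; any packing needs at least ⌈743/200⌉ = 4 tapes.
An optimal packing achieves that bound: [176,16] [156,38] [111,76] [95,75] → 4 tapes.
Excess: 5 − 4 = 1.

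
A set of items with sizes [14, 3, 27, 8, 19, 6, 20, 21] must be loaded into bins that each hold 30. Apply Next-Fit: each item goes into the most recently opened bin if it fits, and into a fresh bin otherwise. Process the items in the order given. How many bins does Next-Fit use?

5

14 → bin 1 (remaining 16)
3 → bin 1 (remaining 13)
27 → bin 2 (remaining 3)
8 → bin 3 (remaining 22)
19 → bin 3 (remaining 3)
6 → bin 4 (remaining 24)
20 → bin 4 (remaining 4)
21 → bin 5 (remaining 9)
Final bins: [14,3] [27] [8,19] [6,20] [21].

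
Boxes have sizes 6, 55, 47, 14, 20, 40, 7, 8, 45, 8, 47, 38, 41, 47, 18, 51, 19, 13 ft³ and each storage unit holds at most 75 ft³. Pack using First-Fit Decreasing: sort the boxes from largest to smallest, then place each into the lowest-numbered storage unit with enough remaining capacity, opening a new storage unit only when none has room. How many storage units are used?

9

Sorted descending: 55, 51, 47, 47, 47, 45, 41, 40, 38, 20, 19, 18, 14, 13, 8, 8, 7, 6.
55 ft³ → storage unit 1 (remaining 20 ft³)
51 ft³ → storage unit 2 (remaining 24 ft³)
47 ft³ → storage unit 3 (remaining 28 ft³)
47 ft³ → storage unit 4 (remaining 28 ft³)
47 ft³ → storage unit 5 (remaining 28 ft³)
45 ft³ → storage unit 6 (remaining 30 ft³)
41 ft³ → storage unit 7 (remaining 34 ft³)
40 ft³ → storage unit 8 (remaining 35 ft³)
38 ft³ → storage unit 9 (remaining 37 ft³)
20 ft³ → storage unit 1 (remaining 0 ft³)
19 ft³ → storage unit 2 (remaining 5 ft³)
18 ft³ → storage unit 3 (remaining 10 ft³)
14 ft³ → storage unit 4 (remaining 14 ft³)
13 ft³ → storage unit 4 (remaining 1 ft³)
8 ft³ → storage unit 3 (remaining 2 ft³)
8 ft³ → storage unit 5 (remaining 20 ft³)
7 ft³ → storage unit 5 (remaining 13 ft³)
6 ft³ → storage unit 5 (remaining 7 ft³)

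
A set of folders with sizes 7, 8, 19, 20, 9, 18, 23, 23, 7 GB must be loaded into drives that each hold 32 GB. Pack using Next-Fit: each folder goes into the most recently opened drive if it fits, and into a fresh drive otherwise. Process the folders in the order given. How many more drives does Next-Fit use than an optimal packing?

Next-Fit: [7,8] [19] [20,9] [18] [23] [23,7] → 6 drives.
Total size 134 GB; any packing needs at least ⌈134/32⌉ = 5 drives.
An optimal packing achieves that bound: [23,9] [23,8] [20,7] [19,7] [18] → 5 drives.
Excess: 6 − 5 = 1.

1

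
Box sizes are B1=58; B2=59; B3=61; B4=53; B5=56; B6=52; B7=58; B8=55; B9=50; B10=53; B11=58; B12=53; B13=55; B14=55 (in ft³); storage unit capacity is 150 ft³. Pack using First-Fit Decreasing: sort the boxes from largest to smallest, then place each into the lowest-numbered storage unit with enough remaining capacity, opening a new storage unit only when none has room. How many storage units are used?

7

Sorted descending: 61, 59, 58, 58, 58, 56, 55, 55, 55, 53, 53, 53, 52, 50.
Put 61 ft³ in storage unit 1; 89 ft³ remain.
Put 59 ft³ in storage unit 1; 30 ft³ remain.
Put 58 ft³ in storage unit 2; 92 ft³ remain.
Put 58 ft³ in storage unit 2; 34 ft³ remain.
Put 58 ft³ in storage unit 3; 92 ft³ remain.
Put 56 ft³ in storage unit 3; 36 ft³ remain.
Put 55 ft³ in storage unit 4; 95 ft³ remain.
Put 55 ft³ in storage unit 4; 40 ft³ remain.
Put 55 ft³ in storage unit 5; 95 ft³ remain.
Put 53 ft³ in storage unit 5; 42 ft³ remain.
Put 53 ft³ in storage unit 6; 97 ft³ remain.
Put 53 ft³ in storage unit 6; 44 ft³ remain.
Put 52 ft³ in storage unit 7; 98 ft³ remain.
Put 50 ft³ in storage unit 7; 48 ft³ remain.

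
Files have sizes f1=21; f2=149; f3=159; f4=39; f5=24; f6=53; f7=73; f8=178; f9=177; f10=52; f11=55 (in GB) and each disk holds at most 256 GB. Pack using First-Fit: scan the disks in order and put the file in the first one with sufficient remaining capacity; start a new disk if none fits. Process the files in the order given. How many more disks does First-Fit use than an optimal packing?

First-Fit: [21,149,39,24] [159,53] [73,178] [177,52] [55] → 5 disks.
Total size 980 GB; any packing needs at least ⌈980/256⌉ = 4 disks.
An optimal packing achieves that bound: [178,73] [177,55,24] [159,53,39] [149,52,21] → 4 disks.
Excess: 5 − 4 = 1.

1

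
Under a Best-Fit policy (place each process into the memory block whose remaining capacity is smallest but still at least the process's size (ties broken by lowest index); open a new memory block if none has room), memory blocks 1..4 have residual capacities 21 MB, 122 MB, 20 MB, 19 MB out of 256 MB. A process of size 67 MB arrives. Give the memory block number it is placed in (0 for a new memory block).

Memory blocks with room: memory block 2 (122 MB).
Tightest fit is memory block 2 with 122 MB free.

2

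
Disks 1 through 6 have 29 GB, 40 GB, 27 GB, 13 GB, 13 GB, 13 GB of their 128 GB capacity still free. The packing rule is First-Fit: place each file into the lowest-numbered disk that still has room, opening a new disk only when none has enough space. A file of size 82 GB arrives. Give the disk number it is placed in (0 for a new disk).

0

No disk has ≥ 82 GB free, so a new disk is opened.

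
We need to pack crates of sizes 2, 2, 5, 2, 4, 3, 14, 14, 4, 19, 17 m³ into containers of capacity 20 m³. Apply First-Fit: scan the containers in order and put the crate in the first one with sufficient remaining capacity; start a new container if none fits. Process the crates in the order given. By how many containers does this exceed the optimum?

First-Fit: [2,2,5,2,4,3] [14,4] [14] [19] [17] → 5 containers.
Total size 86 m³; any packing needs at least ⌈86/20⌉ = 5 containers.
So 5 is already optimal.

0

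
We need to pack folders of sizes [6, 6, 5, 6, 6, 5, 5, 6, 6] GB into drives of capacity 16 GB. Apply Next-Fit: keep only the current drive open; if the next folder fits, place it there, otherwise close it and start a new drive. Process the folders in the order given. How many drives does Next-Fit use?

6 GB → drive 1 (remaining 10 GB)
6 GB → drive 1 (remaining 4 GB)
5 GB → drive 2 (remaining 11 GB)
6 GB → drive 2 (remaining 5 GB)
6 GB → drive 3 (remaining 10 GB)
5 GB → drive 3 (remaining 5 GB)
5 GB → drive 3 (remaining 0 GB)
6 GB → drive 4 (remaining 10 GB)
6 GB → drive 4 (remaining 4 GB)

4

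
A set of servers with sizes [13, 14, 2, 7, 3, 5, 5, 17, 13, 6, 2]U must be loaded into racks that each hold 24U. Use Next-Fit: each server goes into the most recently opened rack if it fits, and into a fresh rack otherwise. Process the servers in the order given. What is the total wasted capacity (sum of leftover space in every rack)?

33

13U → rack 1 (remaining 11U)
14U → rack 2 (remaining 10U)
2U → rack 2 (remaining 8U)
7U → rack 2 (remaining 1U)
3U → rack 3 (remaining 21U)
5U → rack 3 (remaining 16U)
5U → rack 3 (remaining 11U)
17U → rack 4 (remaining 7U)
13U → rack 5 (remaining 11U)
6U → rack 5 (remaining 5U)
2U → rack 5 (remaining 3U)
5 racks × 24U = 120U; used 87U; unused 33U.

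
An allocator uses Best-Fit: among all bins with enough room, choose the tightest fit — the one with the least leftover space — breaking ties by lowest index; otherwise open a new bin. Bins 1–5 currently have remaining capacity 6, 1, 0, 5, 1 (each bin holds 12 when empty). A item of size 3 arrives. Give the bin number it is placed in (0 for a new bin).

4

Bins with room: bin 1 (6), bin 4 (5).
Tightest fit is bin 4 with 5 free.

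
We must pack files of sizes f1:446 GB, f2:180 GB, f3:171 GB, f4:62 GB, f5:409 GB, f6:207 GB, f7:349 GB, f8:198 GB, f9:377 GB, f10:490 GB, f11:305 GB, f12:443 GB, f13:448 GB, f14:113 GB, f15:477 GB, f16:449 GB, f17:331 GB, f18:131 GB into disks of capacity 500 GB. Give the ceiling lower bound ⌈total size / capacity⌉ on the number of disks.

12 disks

Total size = 446 + 180 + 171 + 62 + 409 + 207 + 349 + 198 + 377 + 490 + 305 + 443 + 448 + 113 + 477 + 449 + 331 + 131 = 5586 GB.
⌈5586 / 500⌉ = 12.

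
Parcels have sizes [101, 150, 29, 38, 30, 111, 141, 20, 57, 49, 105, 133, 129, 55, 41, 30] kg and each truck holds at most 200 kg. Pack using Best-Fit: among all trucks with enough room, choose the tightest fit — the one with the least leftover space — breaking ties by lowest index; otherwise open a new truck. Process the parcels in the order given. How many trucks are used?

101 kg → truck 1 (remaining 99 kg)
150 kg → truck 2 (remaining 50 kg)
29 kg → truck 2 (remaining 21 kg)
38 kg → truck 1 (remaining 61 kg)
30 kg → truck 1 (remaining 31 kg)
111 kg → truck 3 (remaining 89 kg)
141 kg → truck 4 (remaining 59 kg)
20 kg → truck 2 (remaining 1 kg)
57 kg → truck 4 (remaining 2 kg)
49 kg → truck 3 (remaining 40 kg)
105 kg → truck 5 (remaining 95 kg)
133 kg → truck 6 (remaining 67 kg)
129 kg → truck 7 (remaining 71 kg)
55 kg → truck 6 (remaining 12 kg)
41 kg → truck 7 (remaining 30 kg)
30 kg → truck 7 (remaining 0 kg)
Final trucks: [101,38,30] [150,29,20] [111,49] [141,57] [105] [133,55] [129,41,30].

7 trucks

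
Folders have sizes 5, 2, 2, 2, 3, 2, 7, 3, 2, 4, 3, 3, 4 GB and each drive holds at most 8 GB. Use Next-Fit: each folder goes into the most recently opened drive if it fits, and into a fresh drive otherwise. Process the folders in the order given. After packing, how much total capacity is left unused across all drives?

5 GB → drive 1 (remaining 3 GB)
2 GB → drive 1 (remaining 1 GB)
2 GB → drive 2 (remaining 6 GB)
2 GB → drive 2 (remaining 4 GB)
3 GB → drive 2 (remaining 1 GB)
2 GB → drive 3 (remaining 6 GB)
7 GB → drive 4 (remaining 1 GB)
3 GB → drive 5 (remaining 5 GB)
2 GB → drive 5 (remaining 3 GB)
4 GB → drive 6 (remaining 4 GB)
3 GB → drive 6 (remaining 1 GB)
3 GB → drive 7 (remaining 5 GB)
4 GB → drive 7 (remaining 1 GB)
7 drives × 8 GB = 56 GB; used 42 GB; unused 14 GB.

14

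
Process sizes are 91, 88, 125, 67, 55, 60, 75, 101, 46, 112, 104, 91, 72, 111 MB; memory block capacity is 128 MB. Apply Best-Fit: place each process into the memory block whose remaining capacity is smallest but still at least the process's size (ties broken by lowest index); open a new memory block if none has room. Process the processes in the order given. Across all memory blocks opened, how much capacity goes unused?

338

91 MB → memory block 1 (remaining 37 MB)
88 MB → memory block 2 (remaining 40 MB)
125 MB → memory block 3 (remaining 3 MB)
67 MB → memory block 4 (remaining 61 MB)
55 MB → memory block 4 (remaining 6 MB)
60 MB → memory block 5 (remaining 68 MB)
75 MB → memory block 6 (remaining 53 MB)
101 MB → memory block 7 (remaining 27 MB)
46 MB → memory block 6 (remaining 7 MB)
112 MB → memory block 8 (remaining 16 MB)
104 MB → memory block 9 (remaining 24 MB)
91 MB → memory block 10 (remaining 37 MB)
72 MB → memory block 11 (remaining 56 MB)
111 MB → memory block 12 (remaining 17 MB)
12 memory blocks × 128 MB = 1536 MB; used 1198 MB; unused 338 MB.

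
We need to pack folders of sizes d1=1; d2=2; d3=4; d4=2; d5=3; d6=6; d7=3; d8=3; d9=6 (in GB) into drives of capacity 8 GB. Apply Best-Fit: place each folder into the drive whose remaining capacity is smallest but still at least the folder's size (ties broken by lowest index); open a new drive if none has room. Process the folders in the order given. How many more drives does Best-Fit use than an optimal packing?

1

Best-Fit: [1,2,4] [2,3,3] [6] [3] [6] → 5 drives.
Total size 30 GB; any packing needs at least ⌈30/8⌉ = 4 drives.
An optimal packing achieves that bound: [6,2] [6,2] [4,3,1] [3,3] → 4 drives.
Excess: 5 − 4 = 1.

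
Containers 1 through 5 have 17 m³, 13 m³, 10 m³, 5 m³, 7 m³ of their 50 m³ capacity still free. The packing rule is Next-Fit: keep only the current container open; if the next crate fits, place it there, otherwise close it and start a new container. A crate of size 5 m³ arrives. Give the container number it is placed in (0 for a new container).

5

Next-Fit only looks at container 5, which has 7 m³ free.
5 m³ fits there.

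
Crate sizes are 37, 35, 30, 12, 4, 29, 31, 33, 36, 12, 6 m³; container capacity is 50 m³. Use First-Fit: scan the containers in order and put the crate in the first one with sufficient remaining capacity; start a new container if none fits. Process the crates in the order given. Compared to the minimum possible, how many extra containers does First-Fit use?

0

First-Fit: [37,12] [35,4,6] [30,12] [29] [31] [33] [36] → 7 containers.
7 crates exceed 25 m³ (half the capacity), and no two of those can share a container, so at least 7 containers are needed.
So 7 is already optimal.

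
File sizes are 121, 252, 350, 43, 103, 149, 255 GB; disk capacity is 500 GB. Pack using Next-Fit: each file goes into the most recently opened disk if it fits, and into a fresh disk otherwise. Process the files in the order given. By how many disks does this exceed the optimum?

0

Next-Fit: [121,252] [350,43,103] [149,255] → 3 disks.
Total size 1273 GB; any packing needs at least ⌈1273/500⌉ = 3 disks.
So 3 is already optimal.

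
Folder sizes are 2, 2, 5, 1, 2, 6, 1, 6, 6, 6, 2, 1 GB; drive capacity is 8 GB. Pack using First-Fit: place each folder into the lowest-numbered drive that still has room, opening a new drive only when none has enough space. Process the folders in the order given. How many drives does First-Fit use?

Put 2 GB in drive 1; 6 GB remain.
Put 2 GB in drive 1; 4 GB remain.
Put 5 GB in drive 2; 3 GB remain.
Put 1 GB in drive 1; 3 GB remain.
Put 2 GB in drive 1; 1 GB remain.
Put 6 GB in drive 3; 2 GB remain.
Put 1 GB in drive 1; 0 GB remain.
Put 6 GB in drive 4; 2 GB remain.
Put 6 GB in drive 5; 2 GB remain.
Put 6 GB in drive 6; 2 GB remain.
Put 2 GB in drive 2; 1 GB remain.
Put 1 GB in drive 2; 0 GB remain.
Final drives: [2,2,1,2,1] [5,2,1] [6] [6] [6] [6].

6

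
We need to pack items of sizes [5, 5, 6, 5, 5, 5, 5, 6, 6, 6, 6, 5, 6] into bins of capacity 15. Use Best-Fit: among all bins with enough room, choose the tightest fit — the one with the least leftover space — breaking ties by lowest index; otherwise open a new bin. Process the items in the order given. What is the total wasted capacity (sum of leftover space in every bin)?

19

Put 5 in bin 1; 10 remain.
Put 5 in bin 1; 5 remain.
Put 6 in bin 2; 9 remain.
Put 5 in bin 1; 0 remain.
Put 5 in bin 2; 4 remain.
Put 5 in bin 3; 10 remain.
Put 5 in bin 3; 5 remain.
Put 6 in bin 4; 9 remain.
Put 6 in bin 4; 3 remain.
Put 6 in bin 5; 9 remain.
Put 6 in bin 5; 3 remain.
Put 5 in bin 3; 0 remain.
Put 6 in bin 6; 9 remain.
6 bins × 15 = 90; used 71; unused 19.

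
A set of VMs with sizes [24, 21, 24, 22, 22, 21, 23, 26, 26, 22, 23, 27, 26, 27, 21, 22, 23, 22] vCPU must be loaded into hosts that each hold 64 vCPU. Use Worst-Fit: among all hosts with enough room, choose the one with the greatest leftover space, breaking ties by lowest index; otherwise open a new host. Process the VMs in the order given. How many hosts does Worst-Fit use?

9

24 vCPU → host 1 (remaining 40 vCPU)
21 vCPU → host 1 (remaining 19 vCPU)
24 vCPU → host 2 (remaining 40 vCPU)
22 vCPU → host 2 (remaining 18 vCPU)
22 vCPU → host 3 (remaining 42 vCPU)
21 vCPU → host 3 (remaining 21 vCPU)
23 vCPU → host 4 (remaining 41 vCPU)
26 vCPU → host 4 (remaining 15 vCPU)
26 vCPU → host 5 (remaining 38 vCPU)
22 vCPU → host 5 (remaining 16 vCPU)
23 vCPU → host 6 (remaining 41 vCPU)
27 vCPU → host 6 (remaining 14 vCPU)
26 vCPU → host 7 (remaining 38 vCPU)
27 vCPU → host 7 (remaining 11 vCPU)
21 vCPU → host 3 (remaining 0 vCPU)
22 vCPU → host 8 (remaining 42 vCPU)
23 vCPU → host 8 (remaining 19 vCPU)
22 vCPU → host 9 (remaining 42 vCPU)
Final hosts: [24,21] [24,22] [22,21,21] [23,26] [26,22] [23,27] [26,27] [22,23] [22].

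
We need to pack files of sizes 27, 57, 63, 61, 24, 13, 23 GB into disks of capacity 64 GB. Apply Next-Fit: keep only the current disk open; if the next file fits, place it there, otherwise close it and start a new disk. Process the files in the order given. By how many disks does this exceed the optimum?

0

Next-Fit: [27] [57] [63] [61] [24,13,23] → 5 disks.
Total size 268 GB; any packing needs at least ⌈268/64⌉ = 5 disks.
So 5 is already optimal.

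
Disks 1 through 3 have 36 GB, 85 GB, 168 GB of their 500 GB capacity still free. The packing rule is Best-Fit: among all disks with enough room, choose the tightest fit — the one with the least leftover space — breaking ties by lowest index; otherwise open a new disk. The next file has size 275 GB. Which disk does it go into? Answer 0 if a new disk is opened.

No disk has ≥ 275 GB free, so a new disk is opened.

0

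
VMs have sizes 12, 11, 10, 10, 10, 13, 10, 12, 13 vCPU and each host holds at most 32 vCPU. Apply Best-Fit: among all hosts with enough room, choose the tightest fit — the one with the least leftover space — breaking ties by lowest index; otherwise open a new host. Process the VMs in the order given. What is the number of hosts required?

host 1: place 12 vCPU, 20 vCPU left
host 1: place 11 vCPU, 9 vCPU left
host 2: place 10 vCPU, 22 vCPU left
host 2: place 10 vCPU, 12 vCPU left
host 2: place 10 vCPU, 2 vCPU left
host 3: place 13 vCPU, 19 vCPU left
host 3: place 10 vCPU, 9 vCPU left
host 4: place 12 vCPU, 20 vCPU left
host 4: place 13 vCPU, 7 vCPU left
Final hosts: [12,11] [10,10,10] [13,10] [12,13].

4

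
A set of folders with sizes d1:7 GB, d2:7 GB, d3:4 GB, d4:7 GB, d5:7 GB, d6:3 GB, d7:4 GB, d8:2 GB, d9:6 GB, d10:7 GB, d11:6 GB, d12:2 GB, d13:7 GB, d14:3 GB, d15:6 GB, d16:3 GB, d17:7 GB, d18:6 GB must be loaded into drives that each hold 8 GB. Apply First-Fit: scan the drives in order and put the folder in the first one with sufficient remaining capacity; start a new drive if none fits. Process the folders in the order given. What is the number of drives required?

Put d1 (7 GB) in drive 1; 1 GB remain.
Put d2 (7 GB) in drive 2; 1 GB remain.
Put d3 (4 GB) in drive 3; 4 GB remain.
Put d4 (7 GB) in drive 4; 1 GB remain.
Put d5 (7 GB) in drive 5; 1 GB remain.
Put d6 (3 GB) in drive 3; 1 GB remain.
Put d7 (4 GB) in drive 6; 4 GB remain.
Put d8 (2 GB) in drive 6; 2 GB remain.
Put d9 (6 GB) in drive 7; 2 GB remain.
Put d10 (7 GB) in drive 8; 1 GB remain.
Put d11 (6 GB) in drive 9; 2 GB remain.
Put d12 (2 GB) in drive 6; 0 GB remain.
Put d13 (7 GB) in drive 10; 1 GB remain.
Put d14 (3 GB) in drive 11; 5 GB remain.
Put d15 (6 GB) in drive 12; 2 GB remain.
Put d16 (3 GB) in drive 11; 2 GB remain.
Put d17 (7 GB) in drive 13; 1 GB remain.
Put d18 (6 GB) in drive 14; 2 GB remain.

14 drives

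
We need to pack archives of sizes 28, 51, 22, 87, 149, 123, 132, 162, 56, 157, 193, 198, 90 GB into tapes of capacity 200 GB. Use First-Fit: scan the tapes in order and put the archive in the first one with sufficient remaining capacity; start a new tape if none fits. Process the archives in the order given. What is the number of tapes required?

28 GB → tape 1 (remaining 172 GB)
51 GB → tape 1 (remaining 121 GB)
22 GB → tape 1 (remaining 99 GB)
87 GB → tape 1 (remaining 12 GB)
149 GB → tape 2 (remaining 51 GB)
123 GB → tape 3 (remaining 77 GB)
132 GB → tape 4 (remaining 68 GB)
162 GB → tape 5 (remaining 38 GB)
56 GB → tape 3 (remaining 21 GB)
157 GB → tape 6 (remaining 43 GB)
193 GB → tape 7 (remaining 7 GB)
198 GB → tape 8 (remaining 2 GB)
90 GB → tape 9 (remaining 110 GB)

9 tapes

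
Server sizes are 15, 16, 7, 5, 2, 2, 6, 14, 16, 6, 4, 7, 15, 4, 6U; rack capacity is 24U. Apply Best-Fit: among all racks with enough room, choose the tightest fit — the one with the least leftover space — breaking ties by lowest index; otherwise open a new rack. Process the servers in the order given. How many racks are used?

6

Put 15U in rack 1; 9U remain.
Put 16U in rack 2; 8U remain.
Put 7U in rack 2; 1U remain.
Put 5U in rack 1; 4U remain.
Put 2U in rack 1; 2U remain.
Put 2U in rack 1; 0U remain.
Put 6U in rack 3; 18U remain.
Put 14U in rack 3; 4U remain.
Put 16U in rack 4; 8U remain.
Put 6U in rack 4; 2U remain.
Put 4U in rack 3; 0U remain.
Put 7U in rack 5; 17U remain.
Put 15U in rack 5; 2U remain.
Put 4U in rack 6; 20U remain.
Put 6U in rack 6; 14U remain.
Final racks: [15,5,2,2] [16,7] [6,14,4] [16,6] [7,15] [4,6].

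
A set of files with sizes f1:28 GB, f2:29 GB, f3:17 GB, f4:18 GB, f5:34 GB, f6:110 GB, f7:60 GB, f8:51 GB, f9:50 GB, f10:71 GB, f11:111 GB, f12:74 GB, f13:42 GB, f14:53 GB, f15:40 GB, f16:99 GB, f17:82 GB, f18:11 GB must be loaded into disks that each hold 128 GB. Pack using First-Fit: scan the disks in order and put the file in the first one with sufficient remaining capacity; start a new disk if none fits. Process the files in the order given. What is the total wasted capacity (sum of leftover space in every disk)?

172

disk 1: place f1 (28 GB), 100 GB left
disk 1: place f2 (29 GB), 71 GB left
disk 1: place f3 (17 GB), 54 GB left
disk 1: place f4 (18 GB), 36 GB left
disk 1: place f5 (34 GB), 2 GB left
disk 2: place f6 (110 GB), 18 GB left
disk 3: place f7 (60 GB), 68 GB left
disk 3: place f8 (51 GB), 17 GB left
disk 4: place f9 (50 GB), 78 GB left
disk 4: place f10 (71 GB), 7 GB left
disk 5: place f11 (111 GB), 17 GB left
disk 6: place f12 (74 GB), 54 GB left
disk 6: place f13 (42 GB), 12 GB left
disk 7: place f14 (53 GB), 75 GB left
disk 7: place f15 (40 GB), 35 GB left
disk 8: place f16 (99 GB), 29 GB left
disk 9: place f17 (82 GB), 46 GB left
disk 2: place f18 (11 GB), 7 GB left
9 disks × 128 GB = 1152 GB; used 980 GB; unused 172 GB.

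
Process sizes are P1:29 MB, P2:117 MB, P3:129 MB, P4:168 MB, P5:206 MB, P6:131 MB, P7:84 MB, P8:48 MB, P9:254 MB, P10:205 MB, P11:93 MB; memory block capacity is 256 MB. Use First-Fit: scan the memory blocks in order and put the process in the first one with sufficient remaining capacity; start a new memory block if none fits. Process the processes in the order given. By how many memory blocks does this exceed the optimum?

1

First-Fit: [29,117,84] [129,48] [168] [206] [131,93] [254] [205] → 7 memory blocks.
Total size 1464 MB; any packing needs at least ⌈1464/256⌉ = 6 memory blocks.
An optimal packing achieves that bound: [254] [206,48] [205,29] [168,84] [131,117] [129,93] → 6 memory blocks.
Excess: 7 − 6 = 1.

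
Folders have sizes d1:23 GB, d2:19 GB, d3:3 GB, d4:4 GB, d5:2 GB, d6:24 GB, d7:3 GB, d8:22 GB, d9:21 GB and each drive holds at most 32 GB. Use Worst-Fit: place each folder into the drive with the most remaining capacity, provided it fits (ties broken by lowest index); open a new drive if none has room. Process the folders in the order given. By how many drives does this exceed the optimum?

Worst-Fit: [23,2] [19,3,4] [24,3] [22] [21] → 5 drives.
5 folders exceed 16 GB (half the capacity), and no two of those can share a drive, so at least 5 drives are needed.
So 5 is already optimal.

0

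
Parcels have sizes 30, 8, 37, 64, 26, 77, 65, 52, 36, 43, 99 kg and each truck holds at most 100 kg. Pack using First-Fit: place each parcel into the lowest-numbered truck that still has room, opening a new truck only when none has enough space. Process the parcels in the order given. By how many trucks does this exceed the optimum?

1

First-Fit: [30,8,37] [64,26] [77] [65] [52,36] [43] [99] → 7 trucks.
Total size 537 kg; any packing needs at least ⌈537/100⌉ = 6 trucks.
An optimal packing achieves that bound: [99] [77,8] [65,30] [64,36] [52,43] [37,26] → 6 trucks.
Excess: 7 − 6 = 1.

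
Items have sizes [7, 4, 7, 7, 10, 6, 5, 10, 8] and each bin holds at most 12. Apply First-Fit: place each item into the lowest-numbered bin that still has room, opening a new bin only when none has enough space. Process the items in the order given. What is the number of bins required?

bin 1: place 7, 5 left
bin 1: place 4, 1 left
bin 2: place 7, 5 left
bin 3: place 7, 5 left
bin 4: place 10, 2 left
bin 5: place 6, 6 left
bin 2: place 5, 0 left
bin 6: place 10, 2 left
bin 7: place 8, 4 left
Final bins: [7,4] [7,5] [7] [10] [6] [10] [8].

7 bins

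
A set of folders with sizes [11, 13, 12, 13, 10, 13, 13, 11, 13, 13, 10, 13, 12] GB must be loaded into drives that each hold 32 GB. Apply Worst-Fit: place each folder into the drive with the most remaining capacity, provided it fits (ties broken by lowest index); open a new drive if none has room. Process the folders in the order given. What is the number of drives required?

7 drives

11 GB → drive 1 (remaining 21 GB)
13 GB → drive 1 (remaining 8 GB)
12 GB → drive 2 (remaining 20 GB)
13 GB → drive 2 (remaining 7 GB)
10 GB → drive 3 (remaining 22 GB)
13 GB → drive 3 (remaining 9 GB)
13 GB → drive 4 (remaining 19 GB)
11 GB → drive 4 (remaining 8 GB)
13 GB → drive 5 (remaining 19 GB)
13 GB → drive 5 (remaining 6 GB)
10 GB → drive 6 (remaining 22 GB)
13 GB → drive 6 (remaining 9 GB)
12 GB → drive 7 (remaining 20 GB)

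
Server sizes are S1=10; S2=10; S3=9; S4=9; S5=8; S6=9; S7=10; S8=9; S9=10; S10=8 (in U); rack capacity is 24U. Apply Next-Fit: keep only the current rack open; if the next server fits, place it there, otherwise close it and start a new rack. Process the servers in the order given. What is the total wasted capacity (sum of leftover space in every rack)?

S1 (10U) → rack 1 (remaining 14U)
S2 (10U) → rack 1 (remaining 4U)
S3 (9U) → rack 2 (remaining 15U)
S4 (9U) → rack 2 (remaining 6U)
S5 (8U) → rack 3 (remaining 16U)
S6 (9U) → rack 3 (remaining 7U)
S7 (10U) → rack 4 (remaining 14U)
S8 (9U) → rack 4 (remaining 5U)
S9 (10U) → rack 5 (remaining 14U)
S10 (8U) → rack 5 (remaining 6U)
5 racks × 24U = 120U; used 92U; unused 28U.

28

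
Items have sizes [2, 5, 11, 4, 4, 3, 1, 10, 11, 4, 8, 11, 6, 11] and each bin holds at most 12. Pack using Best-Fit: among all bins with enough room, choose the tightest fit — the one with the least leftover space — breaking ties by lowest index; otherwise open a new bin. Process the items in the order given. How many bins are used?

9

bin 1: place 2, 10 left
bin 1: place 5, 5 left
bin 2: place 11, 1 left
bin 1: place 4, 1 left
bin 3: place 4, 8 left
bin 3: place 3, 5 left
bin 1: place 1, 0 left
bin 4: place 10, 2 left
bin 5: place 11, 1 left
bin 3: place 4, 1 left
bin 6: place 8, 4 left
bin 7: place 11, 1 left
bin 8: place 6, 6 left
bin 9: place 11, 1 left
Final bins: [2,5,4,1] [11] [4,3,4] [10] [11] [8] [11] [6] [11].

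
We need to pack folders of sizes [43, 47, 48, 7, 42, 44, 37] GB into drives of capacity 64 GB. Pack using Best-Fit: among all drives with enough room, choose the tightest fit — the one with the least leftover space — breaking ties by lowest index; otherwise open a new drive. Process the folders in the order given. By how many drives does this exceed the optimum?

0

Best-Fit: [43] [47] [48,7] [42] [44] [37] → 6 drives.
6 folders exceed 32 GB (half the capacity), and no two of those can share a drive, so at least 6 drives are needed.
So 6 is already optimal.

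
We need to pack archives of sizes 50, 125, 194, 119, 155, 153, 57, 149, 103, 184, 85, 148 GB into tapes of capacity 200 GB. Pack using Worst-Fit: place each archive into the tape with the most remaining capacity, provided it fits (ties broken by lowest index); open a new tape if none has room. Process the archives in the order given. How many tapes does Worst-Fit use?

9

Put 50 GB in tape 1; 150 GB remain.
Put 125 GB in tape 1; 25 GB remain.
Put 194 GB in tape 2; 6 GB remain.
Put 119 GB in tape 3; 81 GB remain.
Put 155 GB in tape 4; 45 GB remain.
Put 153 GB in tape 5; 47 GB remain.
Put 57 GB in tape 3; 24 GB remain.
Put 149 GB in tape 6; 51 GB remain.
Put 103 GB in tape 7; 97 GB remain.
Put 184 GB in tape 8; 16 GB remain.
Put 85 GB in tape 7; 12 GB remain.
Put 148 GB in tape 9; 52 GB remain.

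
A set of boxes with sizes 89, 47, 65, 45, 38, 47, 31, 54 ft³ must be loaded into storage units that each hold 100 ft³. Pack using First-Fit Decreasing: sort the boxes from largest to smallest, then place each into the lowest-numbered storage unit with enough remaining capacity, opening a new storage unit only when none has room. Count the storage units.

Sorted descending: 89, 65, 54, 47, 47, 45, 38, 31.
89 ft³ → storage unit 1 (remaining 11 ft³)
65 ft³ → storage unit 2 (remaining 35 ft³)
54 ft³ → storage unit 3 (remaining 46 ft³)
47 ft³ → storage unit 4 (remaining 53 ft³)
47 ft³ → storage unit 4 (remaining 6 ft³)
45 ft³ → storage unit 3 (remaining 1 ft³)
38 ft³ → storage unit 5 (remaining 62 ft³)
31 ft³ → storage unit 2 (remaining 4 ft³)
Final storage units: [89] [65,31] [54,45] [47,47] [38].

5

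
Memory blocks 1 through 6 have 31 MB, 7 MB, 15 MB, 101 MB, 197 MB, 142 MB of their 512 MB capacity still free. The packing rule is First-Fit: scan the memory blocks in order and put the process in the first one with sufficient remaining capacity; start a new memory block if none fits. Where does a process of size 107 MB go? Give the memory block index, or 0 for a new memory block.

Memory blocks with room: memory block 5 (197 MB), memory block 6 (142 MB).
The first with room is memory block 5.

5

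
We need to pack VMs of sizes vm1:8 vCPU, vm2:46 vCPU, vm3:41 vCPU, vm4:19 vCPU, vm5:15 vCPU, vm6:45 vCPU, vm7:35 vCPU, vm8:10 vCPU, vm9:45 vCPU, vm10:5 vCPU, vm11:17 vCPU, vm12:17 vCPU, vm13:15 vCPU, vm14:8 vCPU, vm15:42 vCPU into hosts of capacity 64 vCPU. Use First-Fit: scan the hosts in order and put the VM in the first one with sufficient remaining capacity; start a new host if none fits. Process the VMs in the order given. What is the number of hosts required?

7 hosts

Put vm1 (8 vCPU) in host 1; 56 vCPU remain.
Put vm2 (46 vCPU) in host 1; 10 vCPU remain.
Put vm3 (41 vCPU) in host 2; 23 vCPU remain.
Put vm4 (19 vCPU) in host 2; 4 vCPU remain.
Put vm5 (15 vCPU) in host 3; 49 vCPU remain.
Put vm6 (45 vCPU) in host 3; 4 vCPU remain.
Put vm7 (35 vCPU) in host 4; 29 vCPU remain.
Put vm8 (10 vCPU) in host 1; 0 vCPU remain.
Put vm9 (45 vCPU) in host 5; 19 vCPU remain.
Put vm10 (5 vCPU) in host 4; 24 vCPU remain.
Put vm11 (17 vCPU) in host 4; 7 vCPU remain.
Put vm12 (17 vCPU) in host 5; 2 vCPU remain.
Put vm13 (15 vCPU) in host 6; 49 vCPU remain.
Put vm14 (8 vCPU) in host 6; 41 vCPU remain.
Put vm15 (42 vCPU) in host 7; 22 vCPU remain.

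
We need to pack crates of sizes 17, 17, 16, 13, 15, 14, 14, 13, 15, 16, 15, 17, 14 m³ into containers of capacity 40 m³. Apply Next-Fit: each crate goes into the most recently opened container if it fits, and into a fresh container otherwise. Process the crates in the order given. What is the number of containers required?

7

Put 17 m³ in container 1; 23 m³ remain.
Put 17 m³ in container 1; 6 m³ remain.
Put 16 m³ in container 2; 24 m³ remain.
Put 13 m³ in container 2; 11 m³ remain.
Put 15 m³ in container 3; 25 m³ remain.
Put 14 m³ in container 3; 11 m³ remain.
Put 14 m³ in container 4; 26 m³ remain.
Put 13 m³ in container 4; 13 m³ remain.
Put 15 m³ in container 5; 25 m³ remain.
Put 16 m³ in container 5; 9 m³ remain.
Put 15 m³ in container 6; 25 m³ remain.
Put 17 m³ in container 6; 8 m³ remain.
Put 14 m³ in container 7; 26 m³ remain.
Final containers: [17,17] [16,13] [15,14] [14,13] [15,16] [15,17] [14].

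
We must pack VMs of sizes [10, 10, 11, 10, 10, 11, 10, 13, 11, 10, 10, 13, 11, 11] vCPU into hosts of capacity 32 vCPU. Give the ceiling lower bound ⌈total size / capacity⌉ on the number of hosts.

5

Total size = 10 + 10 + 11 + 10 + 10 + 11 + 10 + 13 + 11 + 10 + 10 + 13 + 11 + 11 = 151 vCPU.
⌈151 / 32⌉ = 5.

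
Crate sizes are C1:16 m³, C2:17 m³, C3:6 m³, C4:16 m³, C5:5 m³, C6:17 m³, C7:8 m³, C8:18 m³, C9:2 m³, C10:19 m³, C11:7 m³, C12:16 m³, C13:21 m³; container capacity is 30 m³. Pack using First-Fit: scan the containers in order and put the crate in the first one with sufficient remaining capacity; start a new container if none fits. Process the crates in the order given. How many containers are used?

container 1: place C1 (16 m³), 14 m³ left
container 2: place C2 (17 m³), 13 m³ left
container 1: place C3 (6 m³), 8 m³ left
container 3: place C4 (16 m³), 14 m³ left
container 1: place C5 (5 m³), 3 m³ left
container 4: place C6 (17 m³), 13 m³ left
container 2: place C7 (8 m³), 5 m³ left
container 5: place C8 (18 m³), 12 m³ left
container 1: place C9 (2 m³), 1 m³ left
container 6: place C10 (19 m³), 11 m³ left
container 3: place C11 (7 m³), 7 m³ left
container 7: place C12 (16 m³), 14 m³ left
container 8: place C13 (21 m³), 9 m³ left

8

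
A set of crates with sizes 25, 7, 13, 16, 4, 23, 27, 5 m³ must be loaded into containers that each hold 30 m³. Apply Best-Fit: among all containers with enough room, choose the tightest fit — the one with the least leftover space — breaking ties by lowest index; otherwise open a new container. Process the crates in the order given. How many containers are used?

5

container 1: place 25 m³, 5 m³ left
container 2: place 7 m³, 23 m³ left
container 2: place 13 m³, 10 m³ left
container 3: place 16 m³, 14 m³ left
container 1: place 4 m³, 1 m³ left
container 4: place 23 m³, 7 m³ left
container 5: place 27 m³, 3 m³ left
container 4: place 5 m³, 2 m³ left
Final containers: [25,4] [7,13] [16] [23,5] [27].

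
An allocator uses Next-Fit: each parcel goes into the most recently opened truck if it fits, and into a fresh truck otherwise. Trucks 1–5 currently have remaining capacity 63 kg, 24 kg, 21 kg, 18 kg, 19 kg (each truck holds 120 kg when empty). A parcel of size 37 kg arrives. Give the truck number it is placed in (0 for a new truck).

0

Next-Fit only looks at truck 5, which has 19 kg free.
37 kg does not fit, so a new truck is opened.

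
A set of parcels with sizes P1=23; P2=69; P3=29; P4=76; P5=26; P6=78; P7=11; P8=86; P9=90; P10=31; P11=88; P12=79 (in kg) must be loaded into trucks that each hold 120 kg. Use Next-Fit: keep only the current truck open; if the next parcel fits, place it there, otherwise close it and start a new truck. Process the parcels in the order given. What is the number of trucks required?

7 trucks

P1 (23 kg) → truck 1 (remaining 97 kg)
P2 (69 kg) → truck 1 (remaining 28 kg)
P3 (29 kg) → truck 2 (remaining 91 kg)
P4 (76 kg) → truck 2 (remaining 15 kg)
P5 (26 kg) → truck 3 (remaining 94 kg)
P6 (78 kg) → truck 3 (remaining 16 kg)
P7 (11 kg) → truck 3 (remaining 5 kg)
P8 (86 kg) → truck 4 (remaining 34 kg)
P9 (90 kg) → truck 5 (remaining 30 kg)
P10 (31 kg) → truck 6 (remaining 89 kg)
P11 (88 kg) → truck 6 (remaining 1 kg)
P12 (79 kg) → truck 7 (remaining 41 kg)
Final trucks: [23,69] [29,76] [26,78,11] [86] [90] [31,88] [79].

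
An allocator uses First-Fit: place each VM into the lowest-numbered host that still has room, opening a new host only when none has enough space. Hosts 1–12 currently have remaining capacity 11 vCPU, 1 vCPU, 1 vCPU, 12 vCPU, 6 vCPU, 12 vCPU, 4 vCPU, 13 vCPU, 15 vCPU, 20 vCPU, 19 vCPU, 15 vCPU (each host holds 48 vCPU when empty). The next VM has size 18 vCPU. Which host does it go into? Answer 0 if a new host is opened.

Hosts with room: host 10 (20 vCPU), host 11 (19 vCPU).
The first with room is host 10.

10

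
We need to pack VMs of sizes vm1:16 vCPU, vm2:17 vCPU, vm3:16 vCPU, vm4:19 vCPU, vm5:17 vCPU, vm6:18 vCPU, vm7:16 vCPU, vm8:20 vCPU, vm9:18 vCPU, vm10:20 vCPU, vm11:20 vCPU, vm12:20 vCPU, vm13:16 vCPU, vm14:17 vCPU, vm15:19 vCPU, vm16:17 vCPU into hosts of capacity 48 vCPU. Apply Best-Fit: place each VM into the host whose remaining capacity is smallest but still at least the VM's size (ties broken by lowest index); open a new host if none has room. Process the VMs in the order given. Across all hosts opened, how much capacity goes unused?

98

host 1: place vm1 (16 vCPU), 32 vCPU left
host 1: place vm2 (17 vCPU), 15 vCPU left
host 2: place vm3 (16 vCPU), 32 vCPU left
host 2: place vm4 (19 vCPU), 13 vCPU left
host 3: place vm5 (17 vCPU), 31 vCPU left
host 3: place vm6 (18 vCPU), 13 vCPU left
host 4: place vm7 (16 vCPU), 32 vCPU left
host 4: place vm8 (20 vCPU), 12 vCPU left
host 5: place vm9 (18 vCPU), 30 vCPU left
host 5: place vm10 (20 vCPU), 10 vCPU left
host 6: place vm11 (20 vCPU), 28 vCPU left
host 6: place vm12 (20 vCPU), 8 vCPU left
host 7: place vm13 (16 vCPU), 32 vCPU left
host 7: place vm14 (17 vCPU), 15 vCPU left
host 8: place vm15 (19 vCPU), 29 vCPU left
host 8: place vm16 (17 vCPU), 12 vCPU left
8 hosts × 48 vCPU = 384 vCPU; used 286 vCPU; unused 98 vCPU.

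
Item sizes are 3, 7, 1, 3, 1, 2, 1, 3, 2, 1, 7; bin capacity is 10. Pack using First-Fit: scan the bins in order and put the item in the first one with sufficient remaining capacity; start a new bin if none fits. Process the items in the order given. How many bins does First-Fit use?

Put 3 in bin 1; 7 remain.
Put 7 in bin 1; 0 remain.
Put 1 in bin 2; 9 remain.
Put 3 in bin 2; 6 remain.
Put 1 in bin 2; 5 remain.
Put 2 in bin 2; 3 remain.
Put 1 in bin 2; 2 remain.
Put 3 in bin 3; 7 remain.
Put 2 in bin 2; 0 remain.
Put 1 in bin 3; 6 remain.
Put 7 in bin 4; 3 remain.
Final bins: [3,7] [1,3,1,2,1,2] [3,1] [7].

4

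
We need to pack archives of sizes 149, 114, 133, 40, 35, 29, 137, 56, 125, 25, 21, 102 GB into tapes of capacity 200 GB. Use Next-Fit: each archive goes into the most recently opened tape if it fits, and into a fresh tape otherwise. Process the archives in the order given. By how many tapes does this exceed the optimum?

Next-Fit: [149] [114] [133,40] [35,29] [137,56] [125,25,21] [102] → 7 tapes.
6 archives exceed 100 GB (half the capacity), and no two of those can share a tape, so at least 6 tapes are needed.
An optimal packing achieves that bound: [149,40] [137,56] [133,35,29] [125,25,21] [114] [102] → 6 tapes.
Excess: 7 − 6 = 1.

1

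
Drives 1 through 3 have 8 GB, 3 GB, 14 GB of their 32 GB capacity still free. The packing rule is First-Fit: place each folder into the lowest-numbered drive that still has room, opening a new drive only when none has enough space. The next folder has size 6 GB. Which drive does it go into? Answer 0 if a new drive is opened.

Drives with room: drive 1 (8 GB), drive 3 (14 GB).
The first with room is drive 1.

1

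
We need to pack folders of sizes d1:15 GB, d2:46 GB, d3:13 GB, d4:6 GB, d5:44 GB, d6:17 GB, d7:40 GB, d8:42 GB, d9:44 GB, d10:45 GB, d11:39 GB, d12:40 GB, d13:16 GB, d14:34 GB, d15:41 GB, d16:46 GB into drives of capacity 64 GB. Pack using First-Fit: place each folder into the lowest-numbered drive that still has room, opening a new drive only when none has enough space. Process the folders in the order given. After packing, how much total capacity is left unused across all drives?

176

d1 (15 GB) → drive 1 (remaining 49 GB)
d2 (46 GB) → drive 1 (remaining 3 GB)
d3 (13 GB) → drive 2 (remaining 51 GB)
d4 (6 GB) → drive 2 (remaining 45 GB)
d5 (44 GB) → drive 2 (remaining 1 GB)
d6 (17 GB) → drive 3 (remaining 47 GB)
d7 (40 GB) → drive 3 (remaining 7 GB)
d8 (42 GB) → drive 4 (remaining 22 GB)
d9 (44 GB) → drive 5 (remaining 20 GB)
d10 (45 GB) → drive 6 (remaining 19 GB)
d11 (39 GB) → drive 7 (remaining 25 GB)
d12 (40 GB) → drive 8 (remaining 24 GB)
d13 (16 GB) → drive 4 (remaining 6 GB)
d14 (34 GB) → drive 9 (remaining 30 GB)
d15 (41 GB) → drive 10 (remaining 23 GB)
d16 (46 GB) → drive 11 (remaining 18 GB)
11 drives × 64 GB = 704 GB; used 528 GB; unused 176 GB.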